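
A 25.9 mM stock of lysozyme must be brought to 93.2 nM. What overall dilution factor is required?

Factor = C₀/C_target = 25.9 mM / 93.2 nM = 2.78 × 10⁵.

2.78 × 10⁵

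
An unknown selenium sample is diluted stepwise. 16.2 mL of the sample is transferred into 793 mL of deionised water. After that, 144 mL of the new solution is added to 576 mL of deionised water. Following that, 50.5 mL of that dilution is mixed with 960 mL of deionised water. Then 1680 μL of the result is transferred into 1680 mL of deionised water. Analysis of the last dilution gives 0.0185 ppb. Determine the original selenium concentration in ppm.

Overall dilution factor = 49.95 × 5 × 20.01 × 1001 = 5.00 × 10⁶.
Original = 0.0185 ppb × 5.00 × 10⁶ = 9.25 × 10⁴ ppb = 92.5 ppm.

92.5 ppm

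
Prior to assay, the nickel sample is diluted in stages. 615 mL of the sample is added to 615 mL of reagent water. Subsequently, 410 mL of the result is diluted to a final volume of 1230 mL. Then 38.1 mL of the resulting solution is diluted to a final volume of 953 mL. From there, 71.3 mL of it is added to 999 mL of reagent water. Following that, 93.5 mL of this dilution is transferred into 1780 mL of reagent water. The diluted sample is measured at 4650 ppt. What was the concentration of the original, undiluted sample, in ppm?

210 ppm

Overall dilution factor = 2 × 3 × 25.01 × 15.01 × 20.04 = 4.51 × 10⁴.
Original = 4650 ppt × 4.51 × 10⁴ = 2.10 × 10⁸ ppt = 210 ppm.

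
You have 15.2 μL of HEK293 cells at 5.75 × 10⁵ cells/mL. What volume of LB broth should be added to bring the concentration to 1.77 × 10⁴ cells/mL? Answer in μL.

V₂ = C₁V₁/C₂ = 5.75 × 10⁵ × 15.2 / 1.77 × 10⁴ = 494 μL.
Diluent to add = V₂ − V₁ = 494 − 15.2 = 479 μL.

479 μL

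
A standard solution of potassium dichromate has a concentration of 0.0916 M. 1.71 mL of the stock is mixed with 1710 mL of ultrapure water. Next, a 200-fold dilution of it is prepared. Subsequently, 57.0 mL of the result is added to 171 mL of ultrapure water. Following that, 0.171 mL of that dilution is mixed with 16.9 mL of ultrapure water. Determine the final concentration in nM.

Overall dilution factor = 1001 × 200 × 4 × 99.83 = 7.99 × 10⁷.
0.0916 M / 7.99 × 10⁷ = 1.15 × 10⁻⁹ M = 1.15 nM.

1.15 nM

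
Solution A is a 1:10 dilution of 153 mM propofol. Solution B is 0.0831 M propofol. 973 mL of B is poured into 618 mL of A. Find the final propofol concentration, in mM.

56.8 mM

C_A = 153 mM / 10 = 15.3 mM.
C_B = 0.0831 M = 83.1 mM.
C_mix = (C_A·V_A + C_B·V_B)/(V_A + V_B) = (15.3×618 + 83.1×973) / 1591 = 56.8 mM.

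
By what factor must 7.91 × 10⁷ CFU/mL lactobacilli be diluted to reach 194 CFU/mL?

Factor = C₀/C_target = 7.91 × 10⁷ CFU/mL / 194 CFU/mL = 4.08 × 10⁵.

4.08 × 10⁵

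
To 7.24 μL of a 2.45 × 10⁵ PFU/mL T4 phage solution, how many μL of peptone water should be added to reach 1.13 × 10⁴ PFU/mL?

V₂ = C₁V₁/C₂ = 2.45 × 10⁵ × 7.24 / 1.13 × 10⁴ = 157 μL.
Diluent to add = V₂ − V₁ = 157 − 7.24 = 150 μL.

150 μL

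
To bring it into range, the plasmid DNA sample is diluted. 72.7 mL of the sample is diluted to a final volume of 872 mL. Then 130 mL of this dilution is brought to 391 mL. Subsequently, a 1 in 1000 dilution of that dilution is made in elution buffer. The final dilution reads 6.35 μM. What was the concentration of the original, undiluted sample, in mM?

229 mM

Overall dilution factor = 11.99 × 3.008 × 1000 = 3.61 × 10⁴.
Original = 6.35 μM × 3.61 × 10⁴ = 2.29 × 10⁵ μM = 229 mM.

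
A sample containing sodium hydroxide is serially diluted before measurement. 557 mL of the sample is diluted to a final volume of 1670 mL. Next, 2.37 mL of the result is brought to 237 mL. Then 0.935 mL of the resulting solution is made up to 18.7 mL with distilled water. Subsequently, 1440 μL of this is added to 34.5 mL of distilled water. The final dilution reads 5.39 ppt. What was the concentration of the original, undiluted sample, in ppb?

807 ppb

Overall dilution factor = 2.998 × 100 × 20 × 24.96 = 1.50 × 10⁵.
Original = 5.39 ppt × 1.50 × 10⁵ = 8.07 × 10⁵ ppt = 807 ppb.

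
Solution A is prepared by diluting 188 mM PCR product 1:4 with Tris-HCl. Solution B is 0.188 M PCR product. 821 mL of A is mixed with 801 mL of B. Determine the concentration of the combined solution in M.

0.117 M

C_A = 188 mM / 4 = 47.0 mM.
C_B = 0.188 M = 188 mM.
C_mix = (C_A·V_A + C_B·V_B)/(V_A + V_B) = (47.0×821 + 188×801) / 1622 = 117 mM = 0.117 M.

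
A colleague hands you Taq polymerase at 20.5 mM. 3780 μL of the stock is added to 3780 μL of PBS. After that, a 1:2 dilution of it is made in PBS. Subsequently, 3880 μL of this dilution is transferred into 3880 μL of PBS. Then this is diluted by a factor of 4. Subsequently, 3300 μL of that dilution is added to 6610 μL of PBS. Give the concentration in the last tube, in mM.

0.213 mM

Overall dilution factor = 2 × 2 × 2 × 4 × 3.003 = 96.1.
20.5 mM / 96.1 = 0.213 mM.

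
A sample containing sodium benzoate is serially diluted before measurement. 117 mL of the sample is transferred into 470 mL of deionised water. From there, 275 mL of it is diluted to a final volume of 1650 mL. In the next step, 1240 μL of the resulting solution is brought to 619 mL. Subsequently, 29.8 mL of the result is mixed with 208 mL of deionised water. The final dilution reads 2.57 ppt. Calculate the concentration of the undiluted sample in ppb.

Overall dilution factor = 5.017 × 6 × 499.2 × 7.980 = 1.20 × 10⁵.
Original = 2.57 ppt × 1.20 × 10⁵ = 3.08 × 10⁵ ppt = 308 ppb.

308 ppb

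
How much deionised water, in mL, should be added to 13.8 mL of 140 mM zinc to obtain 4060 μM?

4060 μM = 4.06 mM.
V₂ = C₁V₁/C₂ = 140 × 13.8 / 4.06 = 476 mL.
Diluent to add = V₂ − V₁ = 476 − 13.8 = 462 mL.

462 mL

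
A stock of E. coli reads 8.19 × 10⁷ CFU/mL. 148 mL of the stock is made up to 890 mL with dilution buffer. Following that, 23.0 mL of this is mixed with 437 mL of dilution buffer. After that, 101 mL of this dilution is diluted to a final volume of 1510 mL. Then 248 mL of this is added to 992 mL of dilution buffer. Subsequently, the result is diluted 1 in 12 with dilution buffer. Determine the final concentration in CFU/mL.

759 CFU/mL

Overall dilution factor = 6.014 × 20 × 14.95 × 5 × 12 = 1.08 × 10⁵.
8.19 × 10⁷ CFU/mL / 1.08 × 10⁵ = 759 CFU/mL.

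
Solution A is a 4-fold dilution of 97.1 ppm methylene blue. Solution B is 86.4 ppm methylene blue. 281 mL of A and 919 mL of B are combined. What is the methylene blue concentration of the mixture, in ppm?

C_A = 97.1 ppm / 4 = 24.3 ppm.
C_mix = (C_A·V_A + C_B·V_B)/(V_A + V_B) = (24.3×281 + 86.4×919) / 1200 = 71.9 ppm.

71.9 ppm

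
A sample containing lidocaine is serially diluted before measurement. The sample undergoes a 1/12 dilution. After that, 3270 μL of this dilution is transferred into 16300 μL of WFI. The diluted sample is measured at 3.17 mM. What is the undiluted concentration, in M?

0.228 M

Overall dilution factor = 12 × 5.985 = 71.8.
Original = 3.17 mM × 71.8 = 228 mM = 0.228 M.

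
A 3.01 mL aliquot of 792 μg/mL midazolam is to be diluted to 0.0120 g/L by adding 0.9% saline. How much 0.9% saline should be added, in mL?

196 mL

0.0120 g/L = 12.0 μg/mL.
V₂ = C₁V₁/C₂ = 792 × 3.01 / 12.0 = 199 mL.
Diluent to add = V₂ − V₁ = 199 − 3.01 = 196 mL.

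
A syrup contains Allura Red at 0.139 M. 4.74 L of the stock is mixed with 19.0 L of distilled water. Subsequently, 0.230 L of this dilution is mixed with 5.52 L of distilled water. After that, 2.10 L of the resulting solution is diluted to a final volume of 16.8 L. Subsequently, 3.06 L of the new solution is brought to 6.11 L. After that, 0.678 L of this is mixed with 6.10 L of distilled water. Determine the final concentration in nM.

Overall dilution factor = 5.008 × 25 × 8 × 1.997 × 9.997 = 2.00 × 10⁴.
0.139 M / 2.00 × 10⁴ = 6.95 × 10⁻⁶ M = 6950 nM.

6950 nM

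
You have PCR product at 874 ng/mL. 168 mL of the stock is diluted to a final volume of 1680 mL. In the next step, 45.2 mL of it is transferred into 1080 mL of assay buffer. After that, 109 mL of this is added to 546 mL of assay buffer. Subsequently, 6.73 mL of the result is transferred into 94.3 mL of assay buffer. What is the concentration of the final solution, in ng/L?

38.9 ng/L

Overall dilution factor = 10 × 24.89 × 6.009 × 15.01 = 2.25 × 10⁴.
874 ng/mL / 2.25 × 10⁴ = 0.0389 ng/mL = 38.9 ng/L.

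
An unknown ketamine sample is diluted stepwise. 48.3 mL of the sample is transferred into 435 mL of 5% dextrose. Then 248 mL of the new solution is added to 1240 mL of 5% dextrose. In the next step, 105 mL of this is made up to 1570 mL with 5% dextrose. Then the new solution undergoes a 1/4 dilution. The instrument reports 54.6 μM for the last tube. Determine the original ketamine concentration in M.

0.196 M

Overall dilution factor = 10.01 × 6 × 14.95 × 4 = 3591.
Original = 54.6 μM × 3591 = 1.96 × 10⁵ μM = 0.196 M.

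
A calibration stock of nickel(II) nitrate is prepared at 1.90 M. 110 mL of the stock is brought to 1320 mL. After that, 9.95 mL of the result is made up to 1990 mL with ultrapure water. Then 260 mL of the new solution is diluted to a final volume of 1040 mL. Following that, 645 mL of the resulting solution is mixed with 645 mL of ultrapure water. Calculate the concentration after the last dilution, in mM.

0.0990 mM

Overall dilution factor = 12 × 200 × 4 × 2 = 1.92 × 10⁴.
1.90 M / 1.92 × 10⁴ = 9.90 × 10⁻⁵ M = 0.0990 mM.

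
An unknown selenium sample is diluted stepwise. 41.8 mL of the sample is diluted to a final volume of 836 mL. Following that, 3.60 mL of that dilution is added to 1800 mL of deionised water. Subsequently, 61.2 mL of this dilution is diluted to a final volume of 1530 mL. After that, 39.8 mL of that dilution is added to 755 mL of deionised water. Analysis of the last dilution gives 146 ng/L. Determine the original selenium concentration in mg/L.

Overall dilution factor = 20 × 501 × 25 × 19.97 = 5.00 × 10⁶.
Original = 146 ng/L × 5.00 × 10⁶ = 7.30 × 10⁸ ng/L = 730 mg/L.

730 mg/L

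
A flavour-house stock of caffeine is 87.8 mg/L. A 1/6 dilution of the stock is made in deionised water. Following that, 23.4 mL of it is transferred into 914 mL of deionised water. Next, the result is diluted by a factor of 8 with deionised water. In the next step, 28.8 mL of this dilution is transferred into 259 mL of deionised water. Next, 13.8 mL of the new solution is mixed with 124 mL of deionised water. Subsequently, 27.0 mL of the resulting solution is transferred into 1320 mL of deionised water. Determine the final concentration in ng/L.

9.17 ng/L

Overall dilution factor = 6 × 40.06 × 8 × 9.993 × 9.986 × 49.89 = 9.57 × 10⁶.
87.8 mg/L / 9.57 × 10⁶ = 9.17 × 10⁻⁶ mg/L = 9.17 ng/L.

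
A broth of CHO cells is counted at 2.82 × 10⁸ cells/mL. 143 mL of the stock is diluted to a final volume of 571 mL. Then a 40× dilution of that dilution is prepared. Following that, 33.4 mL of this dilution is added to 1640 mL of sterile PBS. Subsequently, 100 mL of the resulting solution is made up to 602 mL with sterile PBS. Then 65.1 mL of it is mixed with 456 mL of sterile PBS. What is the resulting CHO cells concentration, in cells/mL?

731 cells/mL

Overall dilution factor = 3.993 × 40 × 50.10 × 6.020 × 8.005 = 3.86 × 10⁵.
2.82 × 10⁸ cells/mL / 3.86 × 10⁵ = 731 cells/mL.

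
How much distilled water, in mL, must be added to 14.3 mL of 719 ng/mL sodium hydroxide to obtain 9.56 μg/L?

1060 mL

9.56 μg/L = 9.56 ng/mL.
V₂ = C₁V₁/C₂ = 719 × 14.3 / 9.56 = 1075 mL.
Diluent to add = V₂ − V₁ = 1075 − 14.3 = 1060 mL.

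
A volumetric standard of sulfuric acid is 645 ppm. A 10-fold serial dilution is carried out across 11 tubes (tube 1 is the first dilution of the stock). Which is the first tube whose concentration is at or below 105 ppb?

tube 4

Tube n has concentration 645 ppm / 10ⁿ.
Need 10ⁿ ≥ 645 ppm / 105 ppb = 6143, so n ≥ 3.79.
First such tube: n = 4.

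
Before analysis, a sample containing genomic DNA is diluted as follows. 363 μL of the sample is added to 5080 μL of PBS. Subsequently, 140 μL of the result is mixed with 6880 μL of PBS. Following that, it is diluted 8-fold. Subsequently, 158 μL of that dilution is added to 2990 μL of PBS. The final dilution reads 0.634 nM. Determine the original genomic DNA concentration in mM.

0.0760 mM

Overall dilution factor = 14.99 × 50.14 × 8 × 19.92 = 1.20 × 10⁵.
Original = 0.634 nM × 1.20 × 10⁵ = 7.60 × 10⁴ nM = 0.0760 mM.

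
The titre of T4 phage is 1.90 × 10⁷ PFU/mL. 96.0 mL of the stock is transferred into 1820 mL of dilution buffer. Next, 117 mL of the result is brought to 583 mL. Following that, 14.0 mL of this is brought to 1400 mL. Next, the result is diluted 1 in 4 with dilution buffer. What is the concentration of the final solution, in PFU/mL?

Overall dilution factor = 19.96 × 4.983 × 100 × 4 = 3.98 × 10⁴.
1.90 × 10⁷ PFU/mL / 3.98 × 10⁴ = 478 PFU/mL.

478 PFU/mL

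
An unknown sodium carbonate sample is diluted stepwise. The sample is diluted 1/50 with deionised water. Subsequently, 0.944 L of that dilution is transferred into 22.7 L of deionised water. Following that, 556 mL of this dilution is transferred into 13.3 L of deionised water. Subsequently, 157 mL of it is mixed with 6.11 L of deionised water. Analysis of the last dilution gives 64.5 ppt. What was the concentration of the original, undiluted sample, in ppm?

80.4 ppm

Overall dilution factor = 50 × 25.05 × 24.92 × 39.92 = 1.25 × 10⁶.
Original = 64.5 ppt × 1.25 × 10⁶ = 8.04 × 10⁷ ppt = 80.4 ppm.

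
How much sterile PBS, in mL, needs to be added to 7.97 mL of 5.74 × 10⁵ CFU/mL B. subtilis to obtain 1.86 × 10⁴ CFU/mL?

V₂ = C₁V₁/C₂ = 5.74 × 10⁵ × 7.97 / 1.86 × 10⁴ = 246 mL.
Diluent to add = V₂ − V₁ = 246 − 7.97 = 238 mL.

238 mL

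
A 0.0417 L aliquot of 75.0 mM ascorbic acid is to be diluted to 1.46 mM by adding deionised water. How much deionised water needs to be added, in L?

2.10 L

V₂ = C₁V₁/C₂ = 75.0 × 0.0417 / 1.46 = 2.14 L.
Diluent to add = V₂ − V₁ = 2.14 − 0.0417 = 2.10 L.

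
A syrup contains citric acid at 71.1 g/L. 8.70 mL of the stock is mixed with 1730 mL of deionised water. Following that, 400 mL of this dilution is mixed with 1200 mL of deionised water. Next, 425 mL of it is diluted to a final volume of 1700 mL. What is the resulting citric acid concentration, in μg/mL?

22.2 μg/mL

Overall dilution factor = 199.9 × 4 × 4 = 3198.
71.1 g/L / 3198 = 0.0222 g/L = 22.2 μg/mL.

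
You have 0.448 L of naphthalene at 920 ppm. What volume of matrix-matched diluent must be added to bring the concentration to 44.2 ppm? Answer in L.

V₂ = C₁V₁/C₂ = 920 × 0.448 / 44.2 = 9.32 L.
Diluent to add = V₂ − V₁ = 9.32 − 0.448 = 8.88 L.

8.88 L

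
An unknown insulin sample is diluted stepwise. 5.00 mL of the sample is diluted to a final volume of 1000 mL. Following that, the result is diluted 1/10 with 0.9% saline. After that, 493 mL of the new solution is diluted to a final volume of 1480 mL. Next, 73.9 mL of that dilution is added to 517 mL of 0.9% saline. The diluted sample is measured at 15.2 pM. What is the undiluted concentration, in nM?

730 nM

Overall dilution factor = 200 × 10 × 3.002 × 7.996 = 4.80 × 10⁴.
Original = 15.2 pM × 4.80 × 10⁴ = 7.30 × 10⁵ pM = 730 nM.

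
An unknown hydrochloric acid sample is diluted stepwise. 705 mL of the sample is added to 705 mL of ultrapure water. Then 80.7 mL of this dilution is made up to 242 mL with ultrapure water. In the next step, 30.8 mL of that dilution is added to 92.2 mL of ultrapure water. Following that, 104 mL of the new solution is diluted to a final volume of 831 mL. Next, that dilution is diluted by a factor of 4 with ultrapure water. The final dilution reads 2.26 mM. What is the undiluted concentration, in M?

Overall dilution factor = 2 × 2.999 × 3.994 × 7.990 × 4 = 766.
Original = 2.26 mM × 766 = 1730 mM = 1.73 M.

1.73 M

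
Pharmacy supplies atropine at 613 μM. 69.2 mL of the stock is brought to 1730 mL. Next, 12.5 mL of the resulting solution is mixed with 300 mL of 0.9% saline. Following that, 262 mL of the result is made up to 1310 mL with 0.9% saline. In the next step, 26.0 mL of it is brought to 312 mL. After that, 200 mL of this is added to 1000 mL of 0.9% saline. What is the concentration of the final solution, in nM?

Overall dilution factor = 25 × 25 × 5 × 12 × 6 = 2.25 × 10⁵.
613 μM / 2.25 × 10⁵ = 2.72 × 10⁻³ μM = 2.72 nM.

2.72 nM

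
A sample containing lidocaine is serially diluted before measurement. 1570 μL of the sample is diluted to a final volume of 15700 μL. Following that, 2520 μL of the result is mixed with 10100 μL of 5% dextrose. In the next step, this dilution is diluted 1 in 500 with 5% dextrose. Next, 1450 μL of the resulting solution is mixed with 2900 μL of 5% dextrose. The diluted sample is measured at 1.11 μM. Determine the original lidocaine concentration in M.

Overall dilution factor = 10 × 5.008 × 500 × 3 = 7.51 × 10⁴.
Original = 1.11 μM × 7.51 × 10⁴ = 8.34 × 10⁴ μM = 0.0834 M.

0.0834 M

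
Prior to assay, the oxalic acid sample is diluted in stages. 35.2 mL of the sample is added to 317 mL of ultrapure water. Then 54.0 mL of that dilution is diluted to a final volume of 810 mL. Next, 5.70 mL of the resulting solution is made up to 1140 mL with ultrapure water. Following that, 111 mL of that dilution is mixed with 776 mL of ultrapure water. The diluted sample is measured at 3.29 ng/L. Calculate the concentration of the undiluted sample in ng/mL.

Overall dilution factor = 10.01 × 15 × 200 × 7.991 = 2.40 × 10⁵.
Original = 3.29 ng/L × 2.40 × 10⁵ = 7.89 × 10⁵ ng/L = 789 ng/mL.

789 ng/mL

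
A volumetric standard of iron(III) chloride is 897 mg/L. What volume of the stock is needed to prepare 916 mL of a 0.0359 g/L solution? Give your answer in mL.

36.7 mL

0.0359 g/L = 35.9 mg/L.
V₁ = C₂V₂/C₁ = 35.9 × 916 / 897 = 36.7 mL.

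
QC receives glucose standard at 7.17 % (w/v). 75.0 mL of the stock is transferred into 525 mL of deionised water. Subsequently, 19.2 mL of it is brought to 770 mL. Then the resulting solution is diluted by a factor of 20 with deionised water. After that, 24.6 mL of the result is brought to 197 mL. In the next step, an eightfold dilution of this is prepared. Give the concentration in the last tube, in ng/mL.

174 ng/mL

Overall dilution factor = 8 × 40.10 × 20 × 8.008 × 8 = 4.11 × 10⁵.
7.17 % (w/v) / 4.11 × 10⁵ = 1.74 × 10⁻⁵ % (w/v) = 174 ng/mL.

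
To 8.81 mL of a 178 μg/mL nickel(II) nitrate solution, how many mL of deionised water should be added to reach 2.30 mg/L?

673 mL

2.30 mg/L = 2.30 μg/mL.
V₂ = C₁V₁/C₂ = 178 × 8.81 / 2.30 = 682 mL.
Diluent to add = V₂ − V₁ = 682 − 8.81 = 673 mL.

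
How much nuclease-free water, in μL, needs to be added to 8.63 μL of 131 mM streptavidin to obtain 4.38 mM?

V₂ = C₁V₁/C₂ = 131 × 8.63 / 4.38 = 258 μL.
Diluent to add = V₂ − V₁ = 258 − 8.63 = 249 μL.

249 μL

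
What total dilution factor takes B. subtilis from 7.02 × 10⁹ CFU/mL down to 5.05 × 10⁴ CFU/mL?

1.39 × 10⁵

Factor = C₀/C_target = 7.02 × 10⁹ CFU/mL / 5.05 × 10⁴ CFU/mL = 1.39 × 10⁵.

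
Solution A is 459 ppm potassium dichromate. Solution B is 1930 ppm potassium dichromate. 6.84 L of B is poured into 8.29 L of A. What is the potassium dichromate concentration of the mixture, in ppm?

1120 ppm

C_mix = (C_A·V_A + C_B·V_B)/(V_A + V_B) = (459×8.29 + 1930×6.84) / 15.13 = 1124 ppm.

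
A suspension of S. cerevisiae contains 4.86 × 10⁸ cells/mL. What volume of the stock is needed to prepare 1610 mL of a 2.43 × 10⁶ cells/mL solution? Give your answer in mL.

8.05 mL

V₁ = C₂V₂/C₁ = 2.43 × 10⁶ × 1610 / 4.86 × 10⁸ = 8.05 mL.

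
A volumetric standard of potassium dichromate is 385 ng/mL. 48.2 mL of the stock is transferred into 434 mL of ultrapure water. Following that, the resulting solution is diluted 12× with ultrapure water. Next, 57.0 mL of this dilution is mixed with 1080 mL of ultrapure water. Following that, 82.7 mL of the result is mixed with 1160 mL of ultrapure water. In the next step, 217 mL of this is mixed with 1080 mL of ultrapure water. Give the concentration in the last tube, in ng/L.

Overall dilution factor = 10.00 × 12 × 19.95 × 15.03 × 5.977 = 2.15 × 10⁵.
385 ng/mL / 2.15 × 10⁵ = 1.79 × 10⁻³ ng/mL = 1.79 ng/L.

1.79 ng/L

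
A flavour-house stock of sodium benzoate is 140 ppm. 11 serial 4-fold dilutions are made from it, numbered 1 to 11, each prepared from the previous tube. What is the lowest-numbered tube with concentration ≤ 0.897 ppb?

Tube n has concentration 140 ppm / 4ⁿ.
Need 4ⁿ ≥ 140 ppm / 0.897 ppb = 1.56 × 10⁵, so n ≥ 8.63.
First such tube: n = 9.

tube 9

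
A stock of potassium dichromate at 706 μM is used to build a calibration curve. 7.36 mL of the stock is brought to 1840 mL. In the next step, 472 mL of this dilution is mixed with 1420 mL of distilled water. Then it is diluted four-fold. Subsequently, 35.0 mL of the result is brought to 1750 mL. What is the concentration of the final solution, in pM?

Overall dilution factor = 250 × 4.008 × 4 × 50 = 2.00 × 10⁵.
706 μM / 2.00 × 10⁵ = 3.52 × 10⁻³ μM = 3520 pM.

3520 pM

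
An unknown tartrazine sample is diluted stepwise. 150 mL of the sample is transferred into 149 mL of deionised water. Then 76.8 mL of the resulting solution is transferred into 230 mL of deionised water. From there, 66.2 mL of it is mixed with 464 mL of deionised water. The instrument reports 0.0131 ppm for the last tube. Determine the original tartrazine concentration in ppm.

0.835 ppm

Overall dilution factor = 1.993 × 3.995 × 8.009 = 63.8.
Original = 0.0131 ppm × 63.8 = 0.835 ppm.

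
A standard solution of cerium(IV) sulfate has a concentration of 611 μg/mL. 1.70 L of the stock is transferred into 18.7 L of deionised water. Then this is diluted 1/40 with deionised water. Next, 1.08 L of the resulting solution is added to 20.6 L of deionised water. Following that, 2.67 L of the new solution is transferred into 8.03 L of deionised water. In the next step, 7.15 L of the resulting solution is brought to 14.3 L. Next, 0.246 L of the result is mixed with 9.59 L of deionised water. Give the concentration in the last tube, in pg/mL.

Overall dilution factor = 12 × 40 × 20.07 × 4.007 × 2 × 39.98 = 3.09 × 10⁶.
611 μg/mL / 3.09 × 10⁶ = 1.98 × 10⁻⁴ μg/mL = 198 pg/mL.

198 pg/mL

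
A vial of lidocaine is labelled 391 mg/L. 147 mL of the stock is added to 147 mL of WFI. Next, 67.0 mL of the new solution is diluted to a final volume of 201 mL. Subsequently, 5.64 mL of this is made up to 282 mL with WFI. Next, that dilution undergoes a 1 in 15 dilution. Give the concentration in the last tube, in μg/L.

86.9 μg/L

Overall dilution factor = 2 × 3 × 50 × 15 = 4500.
391 mg/L / 4500 = 0.0869 mg/L = 86.9 μg/L.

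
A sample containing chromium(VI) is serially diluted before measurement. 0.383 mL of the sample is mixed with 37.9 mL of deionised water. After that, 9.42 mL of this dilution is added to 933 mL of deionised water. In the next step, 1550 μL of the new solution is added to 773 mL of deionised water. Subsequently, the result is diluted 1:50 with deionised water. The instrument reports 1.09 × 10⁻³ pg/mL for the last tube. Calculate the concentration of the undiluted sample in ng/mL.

Overall dilution factor = 99.96 × 100.0 × 499.7 × 50 = 2.50 × 10⁸.
Original = 1.09 × 10⁻³ pg/mL × 2.50 × 10⁸ = 2.72 × 10⁵ pg/mL = 272 ng/mL.

272 ng/mL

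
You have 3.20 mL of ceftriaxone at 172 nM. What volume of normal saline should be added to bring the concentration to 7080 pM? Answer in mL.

7080 pM = 7.08 nM.
V₂ = C₁V₁/C₂ = 172 × 3.20 / 7.08 = 77.7 mL.
Diluent to add = V₂ − V₁ = 77.7 − 3.20 = 74.5 mL.

74.5 mL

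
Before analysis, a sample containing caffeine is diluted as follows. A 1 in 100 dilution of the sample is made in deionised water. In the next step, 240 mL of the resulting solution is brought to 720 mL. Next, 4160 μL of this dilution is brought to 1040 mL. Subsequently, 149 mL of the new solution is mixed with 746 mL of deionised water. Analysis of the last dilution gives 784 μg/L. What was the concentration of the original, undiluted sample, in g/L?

Overall dilution factor = 100 × 3 × 250 × 6.007 = 4.51 × 10⁵.
Original = 784 μg/L × 4.51 × 10⁵ = 3.53 × 10⁸ μg/L = 353 g/L.

353 g/L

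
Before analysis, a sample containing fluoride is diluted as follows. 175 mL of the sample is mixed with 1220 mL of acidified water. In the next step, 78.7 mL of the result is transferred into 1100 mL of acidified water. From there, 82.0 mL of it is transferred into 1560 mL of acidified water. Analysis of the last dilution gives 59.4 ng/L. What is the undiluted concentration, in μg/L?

142 μg/L

Overall dilution factor = 7.971 × 14.98 × 20.02 = 2391.
Original = 59.4 ng/L × 2391 = 1.42 × 10⁵ ng/L = 142 μg/L.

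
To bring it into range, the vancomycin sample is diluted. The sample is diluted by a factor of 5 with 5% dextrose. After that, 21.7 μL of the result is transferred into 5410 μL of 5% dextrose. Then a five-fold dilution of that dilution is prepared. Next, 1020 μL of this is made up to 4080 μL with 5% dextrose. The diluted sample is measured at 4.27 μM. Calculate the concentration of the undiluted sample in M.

Overall dilution factor = 5 × 250.3 × 5 × 4 = 2.50 × 10⁴.
Original = 4.27 μM × 2.50 × 10⁴ = 1.07 × 10⁵ μM = 0.107 M.

0.107 M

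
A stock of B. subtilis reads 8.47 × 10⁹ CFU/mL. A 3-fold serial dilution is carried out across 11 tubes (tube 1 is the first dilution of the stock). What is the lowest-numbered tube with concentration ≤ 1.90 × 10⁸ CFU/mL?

tube 4

Tube n has concentration 8.47 × 10⁹ CFU/mL / 3ⁿ.
Need 3ⁿ ≥ 8.47 × 10⁹ CFU/mL / 1.90 × 10⁸ CFU/mL = 44.6, so n ≥ 3.46.
First such tube: n = 4.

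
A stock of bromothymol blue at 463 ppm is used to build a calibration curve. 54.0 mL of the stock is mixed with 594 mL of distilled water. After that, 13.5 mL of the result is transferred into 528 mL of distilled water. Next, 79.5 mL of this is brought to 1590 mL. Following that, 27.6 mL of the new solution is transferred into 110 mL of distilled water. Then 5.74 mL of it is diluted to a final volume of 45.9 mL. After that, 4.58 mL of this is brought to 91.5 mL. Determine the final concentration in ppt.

60.4 ppt

Overall dilution factor = 12 × 40.11 × 20 × 4.986 × 7.997 × 19.98 = 7.67 × 10⁶.
463 ppm / 7.67 × 10⁶ = 6.04 × 10⁻⁵ ppm = 60.4 ppt.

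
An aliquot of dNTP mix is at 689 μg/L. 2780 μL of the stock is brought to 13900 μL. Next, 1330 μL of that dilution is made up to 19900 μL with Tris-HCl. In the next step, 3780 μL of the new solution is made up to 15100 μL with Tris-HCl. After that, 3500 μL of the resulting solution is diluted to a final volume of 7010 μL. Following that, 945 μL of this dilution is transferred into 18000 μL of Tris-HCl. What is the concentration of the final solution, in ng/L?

57.4 ng/L

Overall dilution factor = 5 × 14.96 × 3.995 × 2.003 × 20.05 = 1.20 × 10⁴.
689 μg/L / 1.20 × 10⁴ = 0.0574 μg/L = 57.4 ng/L.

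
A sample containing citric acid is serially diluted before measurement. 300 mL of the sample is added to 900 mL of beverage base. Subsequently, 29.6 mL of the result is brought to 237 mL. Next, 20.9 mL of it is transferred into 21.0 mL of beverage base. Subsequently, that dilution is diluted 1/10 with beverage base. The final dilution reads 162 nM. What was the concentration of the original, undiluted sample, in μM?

Overall dilution factor = 4 × 8.007 × 2.005 × 10 = 642.
Original = 162 nM × 642 = 1.04 × 10⁵ nM = 104 μM.

104 μM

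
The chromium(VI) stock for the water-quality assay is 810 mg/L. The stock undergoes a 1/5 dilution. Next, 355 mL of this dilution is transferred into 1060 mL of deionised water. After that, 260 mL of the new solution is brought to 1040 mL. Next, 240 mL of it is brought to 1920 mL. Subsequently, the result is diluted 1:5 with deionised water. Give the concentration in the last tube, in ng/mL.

Overall dilution factor = 5 × 3.986 × 4 × 8 × 5 = 3189.
810 mg/L / 3189 = 0.254 mg/L = 254 ng/mL.

254 ng/mL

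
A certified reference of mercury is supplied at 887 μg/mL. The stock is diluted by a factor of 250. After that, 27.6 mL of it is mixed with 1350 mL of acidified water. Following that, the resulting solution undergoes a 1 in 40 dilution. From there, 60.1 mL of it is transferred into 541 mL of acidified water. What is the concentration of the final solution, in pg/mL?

178 pg/mL

Overall dilution factor = 250 × 49.91 × 40 × 10.00 = 4.99 × 10⁶.
887 μg/mL / 4.99 × 10⁶ = 1.78 × 10⁻⁴ μg/mL = 178 pg/mL.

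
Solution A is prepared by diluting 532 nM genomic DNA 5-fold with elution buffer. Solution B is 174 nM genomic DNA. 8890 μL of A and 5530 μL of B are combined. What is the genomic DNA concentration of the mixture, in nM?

132 nM

C_A = 532 nM / 5 = 106 nM.
C_mix = (C_A·V_A + C_B·V_B)/(V_A + V_B) = (106×8890 + 174×5530) / 14420 = 132 nM.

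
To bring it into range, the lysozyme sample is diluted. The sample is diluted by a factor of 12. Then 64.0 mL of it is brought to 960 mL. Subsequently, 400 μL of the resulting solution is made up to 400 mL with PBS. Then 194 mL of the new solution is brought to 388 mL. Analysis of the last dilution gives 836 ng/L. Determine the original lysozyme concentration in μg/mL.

Overall dilution factor = 12 × 15 × 1000 × 2 = 3.60 × 10⁵.
Original = 836 ng/L × 3.60 × 10⁵ = 3.01 × 10⁸ ng/L = 301 μg/mL.

301 μg/mL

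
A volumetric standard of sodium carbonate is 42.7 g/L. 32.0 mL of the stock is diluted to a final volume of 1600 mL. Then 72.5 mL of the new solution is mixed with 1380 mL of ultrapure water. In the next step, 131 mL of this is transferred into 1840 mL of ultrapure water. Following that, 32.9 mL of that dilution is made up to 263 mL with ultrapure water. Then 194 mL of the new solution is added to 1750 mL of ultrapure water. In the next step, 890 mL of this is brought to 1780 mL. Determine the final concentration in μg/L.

Overall dilution factor = 50 × 20.03 × 15.05 × 7.994 × 10.02 × 2 = 2.41 × 10⁶.
42.7 g/L / 2.41 × 10⁶ = 1.77 × 10⁻⁵ g/L = 17.7 μg/L.

17.7 μg/L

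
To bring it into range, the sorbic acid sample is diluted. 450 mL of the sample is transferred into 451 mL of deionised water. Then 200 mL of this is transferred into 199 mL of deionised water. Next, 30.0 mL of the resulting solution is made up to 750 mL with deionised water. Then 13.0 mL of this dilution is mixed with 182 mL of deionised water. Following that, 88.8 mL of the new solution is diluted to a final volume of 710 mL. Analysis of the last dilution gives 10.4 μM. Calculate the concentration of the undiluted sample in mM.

Overall dilution factor = 2.002 × 1.995 × 25 × 15 × 7.995 = 1.20 × 10⁴.
Original = 10.4 μM × 1.20 × 10⁴ = 1.25 × 10⁵ μM = 125 mM.

125 mM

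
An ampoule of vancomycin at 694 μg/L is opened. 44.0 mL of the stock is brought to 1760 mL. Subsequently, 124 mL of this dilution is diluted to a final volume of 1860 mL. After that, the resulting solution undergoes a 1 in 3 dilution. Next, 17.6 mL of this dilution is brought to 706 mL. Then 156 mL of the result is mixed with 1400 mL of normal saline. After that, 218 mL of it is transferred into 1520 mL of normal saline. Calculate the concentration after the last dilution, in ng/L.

Overall dilution factor = 40 × 15 × 3 × 40.11 × 9.974 × 7.972 = 5.74 × 10⁶.
694 μg/L / 5.74 × 10⁶ = 1.21 × 10⁻⁴ μg/L = 0.121 ng/L.

0.121 ng/L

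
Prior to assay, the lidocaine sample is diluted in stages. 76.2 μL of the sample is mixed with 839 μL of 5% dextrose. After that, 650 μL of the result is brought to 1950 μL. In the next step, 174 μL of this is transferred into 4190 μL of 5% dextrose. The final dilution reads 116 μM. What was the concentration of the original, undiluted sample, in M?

0.105 M

Overall dilution factor = 12.01 × 3 × 25.08 = 904.
Original = 116 μM × 904 = 1.05 × 10⁵ μM = 0.105 M.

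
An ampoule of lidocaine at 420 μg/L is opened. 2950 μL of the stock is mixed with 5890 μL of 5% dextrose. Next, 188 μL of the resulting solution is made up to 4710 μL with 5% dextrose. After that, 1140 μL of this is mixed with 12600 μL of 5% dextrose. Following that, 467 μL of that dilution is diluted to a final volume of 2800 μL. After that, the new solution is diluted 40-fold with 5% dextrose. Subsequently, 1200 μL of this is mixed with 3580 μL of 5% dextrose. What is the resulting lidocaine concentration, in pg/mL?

Overall dilution factor = 2.997 × 25.05 × 12.05 × 5.996 × 40 × 3.983 = 8.64 × 10⁵.
420 μg/L / 8.64 × 10⁵ = 4.86 × 10⁻⁴ μg/L = 0.486 pg/mL.

0.486 pg/mL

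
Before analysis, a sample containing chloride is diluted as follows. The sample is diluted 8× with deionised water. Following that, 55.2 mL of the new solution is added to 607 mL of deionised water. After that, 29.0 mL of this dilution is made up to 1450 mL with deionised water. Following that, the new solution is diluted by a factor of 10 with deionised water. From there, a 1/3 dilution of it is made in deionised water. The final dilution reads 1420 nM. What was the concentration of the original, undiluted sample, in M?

0.204 M

Overall dilution factor = 8 × 12.00 × 50 × 10 × 3 = 1.44 × 10⁵.
Original = 1420 nM × 1.44 × 10⁵ = 2.04 × 10⁸ nM = 0.204 M.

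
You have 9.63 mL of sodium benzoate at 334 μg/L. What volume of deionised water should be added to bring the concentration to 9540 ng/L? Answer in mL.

328 mL

9540 ng/L = 9.54 μg/L.
V₂ = C₁V₁/C₂ = 334 × 9.63 / 9.54 = 337 mL.
Diluent to add = V₂ − V₁ = 337 − 9.63 = 328 mL.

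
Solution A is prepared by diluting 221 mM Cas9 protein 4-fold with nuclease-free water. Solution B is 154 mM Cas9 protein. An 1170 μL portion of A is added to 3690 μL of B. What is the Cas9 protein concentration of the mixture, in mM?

130 mM

C_A = 221 mM / 4 = 55.2 mM.
C_mix = (C_A·V_A + C_B·V_B)/(V_A + V_B) = (55.2×1170 + 154×3690) / 4860 = 130 mM.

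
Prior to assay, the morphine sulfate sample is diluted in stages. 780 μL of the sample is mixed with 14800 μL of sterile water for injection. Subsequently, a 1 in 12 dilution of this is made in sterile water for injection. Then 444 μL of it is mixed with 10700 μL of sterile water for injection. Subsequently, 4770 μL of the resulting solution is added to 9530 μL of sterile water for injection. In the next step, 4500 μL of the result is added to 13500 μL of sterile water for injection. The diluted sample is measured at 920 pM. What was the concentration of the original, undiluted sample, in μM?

66.4 μM

Overall dilution factor = 19.97 × 12 × 25.10 × 2.998 × 4 = 7.21 × 10⁴.
Original = 920 pM × 7.21 × 10⁴ = 6.64 × 10⁷ pM = 66.4 μM.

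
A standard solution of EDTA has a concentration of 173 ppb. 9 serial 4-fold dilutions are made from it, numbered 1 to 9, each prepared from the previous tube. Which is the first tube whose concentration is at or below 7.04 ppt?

tube 8

Tube n has concentration 173 ppb / 4ⁿ.
Need 4ⁿ ≥ 173 ppb / 7.04 ppt = 2.46 × 10⁴, so n ≥ 7.29.
First such tube: n = 8.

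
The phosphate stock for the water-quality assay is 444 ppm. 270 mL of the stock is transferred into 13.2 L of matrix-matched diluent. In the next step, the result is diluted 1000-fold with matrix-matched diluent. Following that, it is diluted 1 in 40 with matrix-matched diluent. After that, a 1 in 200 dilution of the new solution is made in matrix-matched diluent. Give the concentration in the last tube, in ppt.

1.11 ppt

Overall dilution factor = 49.89 × 1000 × 40 × 200 = 3.99 × 10⁸.
444 ppm / 3.99 × 10⁸ = 1.11 × 10⁻⁶ ppm = 1.11 ppt.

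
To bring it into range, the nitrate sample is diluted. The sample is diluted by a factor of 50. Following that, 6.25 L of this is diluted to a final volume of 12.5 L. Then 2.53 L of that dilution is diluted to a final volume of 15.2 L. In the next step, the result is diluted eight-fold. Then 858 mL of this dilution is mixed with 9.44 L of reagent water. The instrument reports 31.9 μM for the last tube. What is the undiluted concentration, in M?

1.84 M

Overall dilution factor = 50 × 2 × 6.008 × 8 × 12.00 = 5.77 × 10⁴.
Original = 31.9 μM × 5.77 × 10⁴ = 1.84 × 10⁶ μM = 1.84 M.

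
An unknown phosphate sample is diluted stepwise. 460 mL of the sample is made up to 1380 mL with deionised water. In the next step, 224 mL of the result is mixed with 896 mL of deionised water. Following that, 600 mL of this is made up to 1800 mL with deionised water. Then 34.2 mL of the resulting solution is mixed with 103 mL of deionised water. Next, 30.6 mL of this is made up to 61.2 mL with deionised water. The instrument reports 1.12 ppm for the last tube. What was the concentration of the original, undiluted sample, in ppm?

404 ppm

Overall dilution factor = 3 × 5 × 3 × 4.012 × 2 = 361.
Original = 1.12 ppm × 361 = 404 ppm.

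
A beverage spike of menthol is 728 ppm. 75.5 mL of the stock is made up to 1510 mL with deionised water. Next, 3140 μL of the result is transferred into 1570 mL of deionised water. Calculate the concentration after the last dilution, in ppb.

72.7 ppb

Overall dilution factor = 20 × 501 = 1.00 × 10⁴.
728 ppm / 1.00 × 10⁴ = 0.0727 ppm = 72.7 ppb.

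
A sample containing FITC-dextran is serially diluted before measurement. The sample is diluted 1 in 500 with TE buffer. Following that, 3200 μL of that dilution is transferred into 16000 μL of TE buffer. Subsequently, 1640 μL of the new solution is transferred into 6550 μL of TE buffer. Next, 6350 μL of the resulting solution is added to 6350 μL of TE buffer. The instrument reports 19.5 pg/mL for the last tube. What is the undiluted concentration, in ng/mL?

584 ng/mL

Overall dilution factor = 500 × 6 × 4.994 × 2 = 3.00 × 10⁴.
Original = 19.5 pg/mL × 3.00 × 10⁴ = 5.84 × 10⁵ pg/mL = 584 ng/mL.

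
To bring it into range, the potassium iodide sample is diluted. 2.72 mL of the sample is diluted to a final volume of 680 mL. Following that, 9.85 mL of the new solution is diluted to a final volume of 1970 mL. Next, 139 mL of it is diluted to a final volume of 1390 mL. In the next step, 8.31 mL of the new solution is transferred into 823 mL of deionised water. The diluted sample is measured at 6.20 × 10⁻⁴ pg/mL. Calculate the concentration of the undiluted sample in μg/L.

31.0 μg/L

Overall dilution factor = 250 × 200 × 10 × 100.0 = 5.00 × 10⁷.
Original = 6.20 × 10⁻⁴ pg/mL × 5.00 × 10⁷ = 3.10 × 10⁴ pg/mL = 31.0 μg/L.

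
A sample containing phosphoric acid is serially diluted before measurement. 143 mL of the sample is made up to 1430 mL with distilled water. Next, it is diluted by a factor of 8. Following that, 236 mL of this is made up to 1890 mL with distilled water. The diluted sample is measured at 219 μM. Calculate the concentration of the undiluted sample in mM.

140 mM

Overall dilution factor = 10 × 8 × 8.008 = 641.
Original = 219 μM × 641 = 1.40 × 10⁵ μM = 140 mM.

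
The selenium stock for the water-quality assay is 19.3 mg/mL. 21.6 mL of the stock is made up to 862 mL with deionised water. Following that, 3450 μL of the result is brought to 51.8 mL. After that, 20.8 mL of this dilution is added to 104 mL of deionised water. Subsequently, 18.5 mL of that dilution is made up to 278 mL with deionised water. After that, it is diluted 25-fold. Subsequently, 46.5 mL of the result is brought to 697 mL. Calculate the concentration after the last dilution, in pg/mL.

953 pg/mL

Overall dilution factor = 39.91 × 15.01 × 6 × 15.03 × 25 × 14.99 = 2.02 × 10⁷.
19.3 mg/mL / 2.02 × 10⁷ = 9.53 × 10⁻⁷ mg/mL = 953 pg/mL.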